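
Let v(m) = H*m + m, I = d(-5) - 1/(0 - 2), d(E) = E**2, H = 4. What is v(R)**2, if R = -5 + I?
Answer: 42025/4 ≈ 10506.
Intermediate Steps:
I = 51/2 (I = (-5)**2 - 1/(0 - 2) = 25 - 1/(-2) = 25 - 1*(-1/2) = 25 + 1/2 = 51/2 ≈ 25.500)
R = 41/2 (R = -5 + 51/2 = 41/2 ≈ 20.500)
v(m) = 5*m (v(m) = 4*m + m = 5*m)
v(R)**2 = (5*(41/2))**2 = (205/2)**2 = 42025/4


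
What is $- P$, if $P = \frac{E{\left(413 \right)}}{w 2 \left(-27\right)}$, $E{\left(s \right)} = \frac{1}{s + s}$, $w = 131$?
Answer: $\frac{1}{5843124} \approx 1.7114 \cdot 10^{-7}$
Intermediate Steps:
$E{\left(s \right)} = \frac{1}{2 s}$
$P = - \frac{1}{5843124}$ ($P = \frac{\frac{1}{2} \cdot \frac{1}{413}}{131 \cdot 2 \left(-27\right)} = \frac{\frac{1}{2} \cdot \frac{1}{413}}{131 \left(-54\right)} = \frac{1}{826 \left(-7074\right)} = \frac{1}{826} \left(- \frac{1}{7074}\right) = - \frac{1}{5843124} \approx -1.7114 \cdot 10^{-7}$)
$- P = \left(-1\right) \left(- \frac{1}{5843124}\right) = \frac{1}{5843124}$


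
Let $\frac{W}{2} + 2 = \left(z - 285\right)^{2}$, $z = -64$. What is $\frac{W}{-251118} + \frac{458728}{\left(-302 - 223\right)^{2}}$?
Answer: $\frac{381374279}{549320625} \approx 0.69427$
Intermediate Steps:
$W = 243598$ ($W = -4 + 2 \left(-64 - 285\right)^{2} = -4 + 2 \left(-349\right)^{2} = -4 + 2 \cdot 121801 = -4 + 243602 = 243598$)
$\frac{W}{-251118} + \frac{458728}{\left(-302 - 223\right)^{2}} = \frac{243598}{-251118} + \frac{458728}{\left(-302 - 223\right)^{2}} = 243598 \left(- \frac{1}{251118}\right) + \frac{458728}{\left(-525\right)^{2}} = - \frac{121799}{125559} + \frac{458728}{275625} = \frac{381374279}{549320625}$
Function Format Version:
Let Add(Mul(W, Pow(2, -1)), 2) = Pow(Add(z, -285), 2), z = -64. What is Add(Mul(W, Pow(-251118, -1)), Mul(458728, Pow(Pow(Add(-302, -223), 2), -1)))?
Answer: Rational(381374279, 549320625) ≈ 0.69427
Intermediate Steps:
W = 243598 (W = Add(-4, Mul(2, Pow(Add(-64, -285), 2))) = Add(-4, Mul(2, Pow(-349, 2))) = Add(-4, Mul(2, 121801)) = Add(-4, 243602) = 243598)
Add(Mul(W, Pow(-251118, -1)), Mul(458728, Pow(Pow(Add(-302, -223), 2), -1))) = Add(Mul(243598, Pow(-251118, -1)), Mul(458728, Pow(Pow(Add(-302, -223), 2), -1))) = Add(Mul(243598, Rational(-1, 251118)), Mul(458728, Pow(Pow(-525, 2), -1))) = Add(Rational(-121799, 125559), Mul(458728, Pow(275625, -1))) = Add(Rational(-121799, 125559), Mul(458728, Rational(1, 275625))) = Add(Rational(-121799, 125559), Rational(458728, 275625)) = Rational(381374279, 549320625)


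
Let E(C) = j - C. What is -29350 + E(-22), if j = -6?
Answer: -29334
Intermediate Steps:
E(C) = -6 - C
-29350 + E(-22) = -29350 + (-6 - 1*(-22)) = -29350 + (-6 + 22) = -29350 + 16 = -29334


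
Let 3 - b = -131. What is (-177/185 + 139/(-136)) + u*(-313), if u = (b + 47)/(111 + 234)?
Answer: -288513199/1736040 ≈ -166.19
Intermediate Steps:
b = 134 (b = 3 - 1*(-131) = 3 + 131 = 134)
u = 181/345 (u = (134 + 47)/(111 + 234) = 181/345 ≈ 0.52464)
(-177/185 + 139/(-136)) + u*(-313) = (-177/185 + 139/(-136)) + (181/345)*(-313) = (-177*1/185 + 139*(-1/136)) - 56653/345 = (-177/185 - 139/136) - 56653/345 = -49787/25160 - 56653/345 = -288513199/1736040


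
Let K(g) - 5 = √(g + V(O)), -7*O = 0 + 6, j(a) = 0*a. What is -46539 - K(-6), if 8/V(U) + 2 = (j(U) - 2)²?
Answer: -46544 - I*√2 ≈ -46544.0 - 1.4142*I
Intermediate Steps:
j(a) = 0
O = -6/7 (O = -(0 + 6)/7 = -⅐*6 = -6/7 ≈ -0.85714)
V(U) = 4 (V(U) = 8/(-2 + (0 - 2)²) = 8/(-2 + (-2)²) = 8/(-2 + 4) = 8/2 = 8*(½) = 4)
K(g) = 5 + √(4 + g) (K(g) = 5 + √(g + 4) = 5 + √(4 + g))
-46539 - K(-6) = -46539 - (5 + √(4 - 6)) = -46539 - (5 + √(-2)) = -46539 - (5 + I*√2) = -46539 + (-5 - I*√2) = -46544 - I*√2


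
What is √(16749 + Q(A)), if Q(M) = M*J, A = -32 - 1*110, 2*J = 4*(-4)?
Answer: 7*√365 ≈ 133.73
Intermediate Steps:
J = -8 (J = (4*(-4))/2 = (½)*(-16) = -8)
A = -142 (A = -32 - 110 = -142)
Q(M) = -8*M (Q(M) = M*(-8) = -8*M)
√(16749 + Q(A)) = √(16749 - 8*(-142)) = √(16749 + 1136) = √17885 = 7*√365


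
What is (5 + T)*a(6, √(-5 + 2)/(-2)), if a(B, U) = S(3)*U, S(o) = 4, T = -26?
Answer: 42*I*√3 ≈ 72.746*I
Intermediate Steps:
a(B, U) = 4*U
(5 + T)*a(6, √(-5 + 2)/(-2)) = (5 - 26)*(4*(√(-5 + 2)/(-2))) = -84*√(-3)*(-½) = -84*(I*√3)*(-½) = -84*(-I*√3/2) = -(-42)*I*√3 = 42*I*√3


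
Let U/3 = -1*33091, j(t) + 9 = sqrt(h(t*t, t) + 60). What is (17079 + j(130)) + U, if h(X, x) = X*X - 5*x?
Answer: -82203 + sqrt(285609410) ≈ -65303.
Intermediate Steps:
h(X, x) = X**2 - 5*x
j(t) = -9 + sqrt(60 + t**4 - 5*t) (j(t) = -9 + sqrt(((t*t)**2 - 5*t) + 60) = -9 + sqrt(((t**2)**2 - 5*t) + 60) = -9 + sqrt((t**4 - 5*t) + 60) = -9 + sqrt(60 + t**4 - 5*t))
U = -99273 (U = 3*(-1*33091) = 3*(-33091) = -99273)
(17079 + j(130)) + U = (17079 + (-9 + sqrt(60 + 130**4 - 5*130))) - 99273 = (17079 + (-9 + sqrt(60 + 285610000 - 650))) - 99273 = (17079 + (-9 + sqrt(285609410))) - 99273 = (17070 + sqrt(285609410)) - 99273 = -82203 + sqrt(285609410)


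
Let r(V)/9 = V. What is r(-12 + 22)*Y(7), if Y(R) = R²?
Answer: 4410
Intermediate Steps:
r(V) = 9*V
r(-12 + 22)*Y(7) = (9*(-12 + 22))*7² = (9*10)*49 = 90*49 = 4410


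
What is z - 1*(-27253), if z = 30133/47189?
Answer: 1286071950/47189 ≈ 27254.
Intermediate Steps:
z = 30133/47189 (z = 30133*(1/47189) = 30133/47189 ≈ 0.63856)
z - 1*(-27253) = 30133/47189 - 1*(-27253) = 30133/47189 + 27253 = 1286071950/47189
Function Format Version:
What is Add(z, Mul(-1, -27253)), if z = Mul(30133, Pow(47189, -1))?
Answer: Rational(1286071950, 47189) ≈ 27254.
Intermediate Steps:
z = Rational(30133, 47189) (z = Mul(30133, Rational(1, 47189)) = Rational(30133, 47189) ≈ 0.63856)
Add(z, Mul(-1, -27253)) = Add(Rational(30133, 47189), Mul(-1, -27253)) = Add(Rational(30133, 47189), 27253) = Rational(1286071950, 47189)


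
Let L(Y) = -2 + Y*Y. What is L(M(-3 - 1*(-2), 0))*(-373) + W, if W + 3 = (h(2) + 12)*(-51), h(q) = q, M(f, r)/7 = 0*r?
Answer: 29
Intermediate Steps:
M(f, r) = 0 (M(f, r) = 7*(0*r) = 7*0 = 0)
W = -717 (W = -3 + (2 + 12)*(-51) = -3 + 14*(-51) = -3 - 714 = -717)
L(Y) = -2 + Y²
L(M(-3 - 1*(-2), 0))*(-373) + W = (-2 + 0²)*(-373) - 717 = (-2 + 0)*(-373) - 717 = -2*(-373) - 717 = 746 - 717 = 29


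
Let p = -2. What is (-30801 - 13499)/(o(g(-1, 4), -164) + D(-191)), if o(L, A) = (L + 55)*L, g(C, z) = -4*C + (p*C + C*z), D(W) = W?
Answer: 44300/77 ≈ 575.32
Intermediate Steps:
g(C, z) = -6*C + C*z (g(C, z) = -4*C + (-2*C + C*z) = -6*C + C*z)
o(L, A) = L*(55 + L) (o(L, A) = (55 + L)*L = L*(55 + L))
(-30801 - 13499)/(o(g(-1, 4), -164) + D(-191)) = (-30801 - 13499)/((-(-6 + 4))*(55 - (-6 + 4)) - 191) = -44300/((-1*(-2))*(55 - 1*(-2)) - 191) = -44300/(2*(55 + 2) - 191) = -44300/(2*57 - 191) = -44300/(114 - 191) = -44300/(-77) = -44300*(-1/77) = 44300/77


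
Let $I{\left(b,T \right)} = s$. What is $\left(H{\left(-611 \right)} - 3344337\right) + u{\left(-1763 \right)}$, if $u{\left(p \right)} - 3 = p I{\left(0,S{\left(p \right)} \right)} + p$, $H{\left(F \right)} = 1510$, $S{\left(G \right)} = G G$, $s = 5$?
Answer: $-3353402$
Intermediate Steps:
$S{\left(G \right)} = G^{2}$
$I{\left(b,T \right)} = 5$
$u{\left(p \right)} = 3 + 6 p$ ($u{\left(p \right)} = 3 + \left(p 5 + p\right) = 3 + \left(5 p + p\right) = 3 + 6 p$)
$\left(H{\left(-611 \right)} - 3344337\right) + u{\left(-1763 \right)} = \left(1510 - 3344337\right) + \left(3 + 6 \left(-1763\right)\right) = -3342827 + \left(3 - 10578\right) = -3342827 - 10575 = -3353402$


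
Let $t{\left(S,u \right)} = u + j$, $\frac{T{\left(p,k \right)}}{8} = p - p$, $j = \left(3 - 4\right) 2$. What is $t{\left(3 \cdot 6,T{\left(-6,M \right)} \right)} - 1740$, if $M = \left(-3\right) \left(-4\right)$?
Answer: $-1742$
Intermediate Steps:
$j = -2$ ($j = \left(-1\right) 2 = -2$)
$M = 12$
$T{\left(p,k \right)} = 0$ ($T{\left(p,k \right)} = 8 \left(p - p\right) = 8 \cdot 0 = 0$)
$t{\left(S,u \right)} = -2 + u$ ($t{\left(S,u \right)} = u - 2 = -2 + u$)
$t{\left(3 \cdot 6,T{\left(-6,M \right)} \right)} - 1740 = \left(-2 + 0\right) - 1740 = -2 - 1740 = -1742$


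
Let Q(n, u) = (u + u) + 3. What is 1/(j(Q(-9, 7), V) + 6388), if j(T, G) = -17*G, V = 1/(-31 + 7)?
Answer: 24/153329 ≈ 0.00015653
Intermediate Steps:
V = -1/24 (V = 1/(-24) = -1/24 ≈ -0.041667)
Q(n, u) = 3 + 2*u (Q(n, u) = 2*u + 3 = 3 + 2*u)
1/(j(Q(-9, 7), V) + 6388) = 1/(-17*(-1/24) + 6388) = 1/(17/24 + 6388) = 1/(153329/24) = 24/153329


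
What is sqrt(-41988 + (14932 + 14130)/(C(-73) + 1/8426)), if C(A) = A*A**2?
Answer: 4*I*sqrt(28195905648288078632270)/3277857241 ≈ 204.91*I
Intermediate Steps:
C(A) = A**3
sqrt(-41988 + (14932 + 14130)/(C(-73) + 1/8426)) = sqrt(-41988 + (14932 + 14130)/((-73)**3 + 1/8426)) = sqrt(-41988 + 29062/(-389017 + 1/8426)) = sqrt(-41988 + 29062/(-3277857241/8426)) = sqrt(-41988 + 29062*(-8426/3277857241)) = sqrt(-41988 - 244876412/3277857241) = sqrt(-137630914711520/3277857241) = 4*I*sqrt(28195905648288078632270)/3277857241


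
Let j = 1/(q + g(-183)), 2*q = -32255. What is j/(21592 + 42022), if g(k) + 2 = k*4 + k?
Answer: -1/1084268823 ≈ -9.2228e-10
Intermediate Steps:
q = -32255/2 (q = (½)*(-32255) = -32255/2 ≈ -16128.)
g(k) = -2 + 5*k (g(k) = -2 + (k*4 + k) = -2 + (4*k + k) = -2 + 5*k)
j = -2/34089 (j = 1/(-32255/2 + (-2 + 5*(-183))) = 1/(-32255/2 + (-2 - 915)) = 1/(-32255/2 - 917) = 1/(-34089/2) = -2/34089 ≈ -5.8670e-5)
j/(21592 + 42022) = -2/(34089*(21592 + 42022)) = -2/34089/63614 = -2/34089*1/63614 = -1/1084268823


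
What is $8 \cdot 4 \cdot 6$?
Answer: $192$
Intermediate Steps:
$8 \cdot 4 \cdot 6 = 32 \cdot 6 = 192$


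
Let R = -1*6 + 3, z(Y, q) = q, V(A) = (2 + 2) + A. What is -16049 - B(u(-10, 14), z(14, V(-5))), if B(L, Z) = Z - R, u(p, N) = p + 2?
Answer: -16051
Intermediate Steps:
V(A) = 4 + A
u(p, N) = 2 + p
R = -3 (R = -6 + 3 = -3)
B(L, Z) = 3 + Z (B(L, Z) = Z - 1*(-3) = Z + 3 = 3 + Z)
-16049 - B(u(-10, 14), z(14, V(-5))) = -16049 - (3 + (4 - 5)) = -16049 - (3 - 1) = -16049 - 1*2 = -16049 - 2 = -16051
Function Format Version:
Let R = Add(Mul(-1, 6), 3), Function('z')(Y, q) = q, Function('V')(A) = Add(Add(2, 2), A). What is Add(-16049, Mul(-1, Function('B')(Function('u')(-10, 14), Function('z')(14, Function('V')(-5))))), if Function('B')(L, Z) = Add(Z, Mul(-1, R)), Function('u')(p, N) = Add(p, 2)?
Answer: -16051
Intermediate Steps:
Function('V')(A) = Add(4, A)
Function('u')(p, N) = Add(2, p)
R = -3 (R = Add(-6, 3) = -3)
Function('B')(L, Z) = Add(3, Z) (Function('B')(L, Z) = Add(Z, Mul(-1, -3)) = Add(Z, 3) = Add(3, Z))
Add(-16049, Mul(-1, Function('B')(Function('u')(-10, 14), Function('z')(14, Function('V')(-5))))) = Add(-16049, Mul(-1, Add(3, Add(4, -5)))) = Add(-16049, Mul(-1, Add(3, -1))) = Add(-16049, Mul(-1, 2)) = Add(-16049, -2) = -16051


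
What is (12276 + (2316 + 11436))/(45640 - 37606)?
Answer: 4338/1339 ≈ 3.2397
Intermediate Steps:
(12276 + (2316 + 11436))/(45640 - 37606) = (12276 + 13752)/8034 = 26028*(1/8034) = 4338/1339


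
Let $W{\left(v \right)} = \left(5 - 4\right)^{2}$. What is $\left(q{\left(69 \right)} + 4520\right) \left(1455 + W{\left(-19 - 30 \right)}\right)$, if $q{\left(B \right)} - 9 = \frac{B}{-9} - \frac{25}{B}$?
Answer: $\frac{454194832}{69} \approx 6.5825 \cdot 10^{6}$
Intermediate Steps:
$W{\left(v \right)} = 1$ ($W{\left(v \right)} = 1^{2} = 1$)
$q{\left(B \right)} = 9 - \frac{25}{B} - \frac{B}{9}$ ($q{\left(B \right)} = 9 + \left(\frac{B}{-9} - \frac{25}{B}\right) = 9 + \left(B \left(- \frac{1}{9}\right) - \frac{25}{B}\right) = 9 - \left(\frac{25}{B} + \frac{B}{9}\right) = 9 - \frac{25}{B} - \frac{B}{9}$)
$\left(q{\left(69 \right)} + 4520\right) \left(1455 + W{\left(-19 - 30 \right)}\right) = \left(\left(9 - \frac{25}{69} - \frac{23}{3}\right) + 4520\right) \left(1455 + 1\right) = \left(\left(9 - \frac{25}{69} - \frac{23}{3}\right) + 4520\right) 1456 = \left(\frac{67}{69} + 4520\right) 1456 = \frac{311947}{69} \cdot 1456 = \frac{454194832}{69}$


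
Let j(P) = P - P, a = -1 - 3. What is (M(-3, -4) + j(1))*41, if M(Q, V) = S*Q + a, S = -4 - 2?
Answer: 574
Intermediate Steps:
a = -4
j(P) = 0
S = -6
M(Q, V) = -4 - 6*Q (M(Q, V) = -6*Q - 4 = -4 - 6*Q)
(M(-3, -4) + j(1))*41 = ((-4 - 6*(-3)) + 0)*41 = ((-4 + 18) + 0)*41 = (14 + 0)*41 = 14*41 = 574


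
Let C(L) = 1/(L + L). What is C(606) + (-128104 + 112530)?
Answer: -18875687/1212 ≈ -15574.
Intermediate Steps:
C(L) = 1/(2*L)
C(606) + (-128104 + 112530) = (1/2)/606 + (-128104 + 112530) = (1/2)*(1/606) - 15574 = 1/1212 - 15574 = -18875687/1212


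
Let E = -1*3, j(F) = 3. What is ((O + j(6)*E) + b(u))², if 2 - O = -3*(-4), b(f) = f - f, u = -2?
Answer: 361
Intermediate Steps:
b(f) = 0
O = -10 (O = 2 - (-3)*(-4) = 2 - 1*12 = 2 - 12 = -10)
E = -3
((O + j(6)*E) + b(u))² = ((-10 + 3*(-3)) + 0)² = ((-10 - 9) + 0)² = (-19 + 0)² = (-19)² = 361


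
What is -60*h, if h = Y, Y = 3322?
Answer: -199320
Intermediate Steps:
h = 3322
-60*h = -60*3322 = -199320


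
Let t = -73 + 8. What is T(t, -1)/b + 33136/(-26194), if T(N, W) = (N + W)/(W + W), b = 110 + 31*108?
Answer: -1160407/924274 ≈ -1.2555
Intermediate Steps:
t = -65
b = 3458 (b = 110 + 3348 = 3458)
T(N, W) = (N + W)/(2*W) (T(N, W) = (N + W)/((2*W)) = (N + W)*(1/(2*W)) = (N + W)/(2*W))
T(t, -1)/b + 33136/(-26194) = ((1/2)*(-65 - 1)/(-1))/3458 + 33136/(-26194) = ((1/2)*(-1)*(-66))*(1/3458) + 33136*(-1/26194) = 33*(1/3458) - 16568/13097 = 33/3458 - 16568/13097 = -1160407/924274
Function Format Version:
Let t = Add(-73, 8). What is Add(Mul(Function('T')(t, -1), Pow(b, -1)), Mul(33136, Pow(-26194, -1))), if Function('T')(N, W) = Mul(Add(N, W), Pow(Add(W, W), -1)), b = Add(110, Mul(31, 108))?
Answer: Rational(-1160407, 924274) ≈ -1.2555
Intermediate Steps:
t = -65
b = 3458 (b = Add(110, 3348) = 3458)
Function('T')(N, W) = Mul(Rational(1, 2), Pow(W, -1), Add(N, W)) (Function('T')(N, W) = Mul(Add(N, W), Pow(Mul(2, W), -1)) = Mul(Add(N, W), Mul(Rational(1, 2), Pow(W, -1))) = Mul(Rational(1, 2), Pow(W, -1), Add(N, W)))
Add(Mul(Function('T')(t, -1), Pow(b, -1)), Mul(33136, Pow(-26194, -1))) = Add(Mul(Mul(Rational(1, 2), Pow(-1, -1), Add(-65, -1)), Pow(3458, -1)), Mul(33136, Pow(-26194, -1))) = Add(Mul(Mul(Rational(1, 2), -1, -66), Rational(1, 3458)), Mul(33136, Rational(-1, 26194))) = Add(Mul(33, Rational(1, 3458)), Rational(-16568, 13097)) = Add(Rational(33, 3458), Rational(-16568, 13097)) = Rational(-1160407, 924274)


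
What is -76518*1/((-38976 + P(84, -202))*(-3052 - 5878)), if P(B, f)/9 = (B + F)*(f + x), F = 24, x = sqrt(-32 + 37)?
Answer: -25008633/686751460870 - 1032993*sqrt(5)/6867514608700 ≈ -3.6752e-5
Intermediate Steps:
x = sqrt(5) ≈ 2.2361
P(B, f) = 9*(24 + B)*(f + sqrt(5)) (P(B, f) = 9*((B + 24)*(f + sqrt(5))) = 9*((24 + B)*(f + sqrt(5))) = 9*(24 + B)*(f + sqrt(5)))
-76518*1/((-38976 + P(84, -202))*(-3052 - 5878)) = -76518*1/((-38976 + (216*(-202) + 216*sqrt(5) + 9*84*(-202) + 9*84*sqrt(5)))*(-3052 - 5878)) = -76518*(-1/(8930*(-38976 + (-43632 + 216*sqrt(5) - 152712 + 756*sqrt(5))))) = -76518*(-1/(8930*(-38976 + (-196344 + 972*sqrt(5))))) = -76518*(-1/(8930*(-235320 + 972*sqrt(5)))) = -76518/(2101407600 - 8679960*sqrt(5))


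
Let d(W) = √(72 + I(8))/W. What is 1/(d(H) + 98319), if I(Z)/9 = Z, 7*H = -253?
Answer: 253/24874623 ≈ 1.0171e-5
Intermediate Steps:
H = -253/7 (H = (⅐)*(-253) = -253/7 ≈ -36.143)
I(Z) = 9*Z
d(W) = 12/W (d(W) = √(72 + 9*8)/W = √(72 + 72)/W = √144/W = 12/W)
1/(d(H) + 98319) = 1/(12/(-253/7) + 98319) = 1/(12*(-7/253) + 98319) = 1/(-84/253 + 98319) = 1/(24874623/253) = 253/24874623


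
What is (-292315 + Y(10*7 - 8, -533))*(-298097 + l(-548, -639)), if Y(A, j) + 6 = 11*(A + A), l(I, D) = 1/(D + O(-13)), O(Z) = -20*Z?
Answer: 32871962237148/379 ≈ 8.6733e+10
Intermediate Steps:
l(I, D) = 1/(260 + D) (l(I, D) = 1/(D - 20*(-13)) = 1/(D + 260) = 1/(260 + D))
Y(A, j) = -6 + 22*A (Y(A, j) = -6 + 11*(A + A) = -6 + 11*(2*A) = -6 + 22*A)
(-292315 + Y(10*7 - 8, -533))*(-298097 + l(-548, -639)) = (-292315 + (-6 + 22*(10*7 - 8)))*(-298097 + 1/(260 - 639)) = (-292315 + (-6 + 22*(70 - 8)))*(-298097 + 1/(-379)) = (-292315 + (-6 + 22*62))*(-298097 - 1/379) = (-292315 + (-6 + 1364))*(-112978764/379) = (-292315 + 1358)*(-112978764/379) = -290957*(-112978764/379) = 32871962237148/379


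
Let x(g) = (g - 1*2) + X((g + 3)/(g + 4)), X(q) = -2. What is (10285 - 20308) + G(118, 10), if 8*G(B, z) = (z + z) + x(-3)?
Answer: -80171/8 ≈ -10021.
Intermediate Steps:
x(g) = -4 + g (x(g) = (g - 1*2) - 2 = (g - 2) - 2 = (-2 + g) - 2 = -4 + g)
G(B, z) = -7/8 + z/4 (G(B, z) = ((z + z) + (-4 - 3))/8 = (2*z - 7)/8 = (-7 + 2*z)/8 = -7/8 + z/4)
(10285 - 20308) + G(118, 10) = (10285 - 20308) + (-7/8 + (1/4)*10) = -10023 + (-7/8 + 5/2) = -10023 + 13/8 = -80171/8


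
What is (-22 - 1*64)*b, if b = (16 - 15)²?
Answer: -86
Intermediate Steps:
b = 1 (b = 1² = 1)
(-22 - 1*64)*b = (-22 - 1*64)*1 = (-22 - 64)*1 = -86*1 = -86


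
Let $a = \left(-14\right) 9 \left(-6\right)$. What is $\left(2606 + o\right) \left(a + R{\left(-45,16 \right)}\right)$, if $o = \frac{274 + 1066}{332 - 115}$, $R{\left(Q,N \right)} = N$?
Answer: $\frac{437602024}{217} \approx 2.0166 \cdot 10^{6}$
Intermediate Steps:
$o = \frac{1340}{217} \approx 6.1751$
$a = 756$ ($a = \left(-126\right) \left(-6\right) = 756$)
$\left(2606 + o\right) \left(a + R{\left(-45,16 \right)}\right) = \left(2606 + \frac{1340}{217}\right) \left(756 + 16\right) = \frac{566842}{217} \cdot 772 = \frac{437602024}{217}$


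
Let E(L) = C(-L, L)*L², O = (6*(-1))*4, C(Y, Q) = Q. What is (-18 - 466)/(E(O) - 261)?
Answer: 484/14085 ≈ 0.034363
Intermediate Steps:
O = -24 (O = -6*4 = -24)
E(L) = L³ (E(L) = L*L² = L³)
(-18 - 466)/(E(O) - 261) = (-18 - 466)/((-24)³ - 261) = -484/(-13824 - 261) = -484/(-14085) = -484*(-1/14085) = 484/14085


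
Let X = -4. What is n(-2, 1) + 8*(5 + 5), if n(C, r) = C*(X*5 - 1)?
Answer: 122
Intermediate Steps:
n(C, r) = -21*C (n(C, r) = C*(-4*5 - 1) = C*(-20 - 1) = C*(-21) = -21*C)
n(-2, 1) + 8*(5 + 5) = -21*(-2) + 8*(5 + 5) = 42 + 8*10 = 42 + 80 = 122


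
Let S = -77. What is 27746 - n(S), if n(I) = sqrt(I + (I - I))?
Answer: 27746 - I*sqrt(77) ≈ 27746.0 - 8.775*I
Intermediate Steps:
n(I) = sqrt(I) (n(I) = sqrt(I + 0) = sqrt(I))
27746 - n(S) = 27746 - sqrt(-77) = 27746 - I*sqrt(77)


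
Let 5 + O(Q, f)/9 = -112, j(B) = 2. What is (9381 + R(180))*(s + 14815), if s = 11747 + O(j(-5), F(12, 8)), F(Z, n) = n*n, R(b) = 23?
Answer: 239886636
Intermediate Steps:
F(Z, n) = n²
O(Q, f) = -1053 (O(Q, f) = -45 + 9*(-112) = -45 - 1008 = -1053)
s = 10694 (s = 11747 - 1053 = 10694)
(9381 + R(180))*(s + 14815) = (9381 + 23)*(10694 + 14815) = 9404*25509 = 239886636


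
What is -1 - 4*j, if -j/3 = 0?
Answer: -1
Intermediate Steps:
j = 0 (j = -3*0 = 0)
-1 - 4*j = -1 - 4*0 = -1 + 0 = -1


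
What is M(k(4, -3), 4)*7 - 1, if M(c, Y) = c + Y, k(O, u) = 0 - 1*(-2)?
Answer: 41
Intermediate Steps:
k(O, u) = 2 (k(O, u) = 0 + 2 = 2)
M(c, Y) = Y + c
M(k(4, -3), 4)*7 - 1 = (4 + 2)*7 - 1 = 6*7 - 1 = 42 - 1 = 41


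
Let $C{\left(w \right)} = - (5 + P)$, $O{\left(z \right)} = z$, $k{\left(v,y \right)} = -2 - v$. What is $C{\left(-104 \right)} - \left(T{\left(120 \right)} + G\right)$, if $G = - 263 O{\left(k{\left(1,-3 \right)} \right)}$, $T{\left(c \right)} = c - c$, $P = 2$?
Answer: $-796$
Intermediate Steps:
$T{\left(c \right)} = 0$
$C{\left(w \right)} = -7$ ($C{\left(w \right)} = - (5 + 2) = \left(-1\right) 7 = -7$)
$G = 789$ ($G = - 263 \left(-2 - 1\right) = \left(-263\right) \left(-3\right) = 789$)
$C{\left(-104 \right)} - \left(T{\left(120 \right)} + G\right) = -7 - \left(0 + 789\right) = -7 - 789 = -796$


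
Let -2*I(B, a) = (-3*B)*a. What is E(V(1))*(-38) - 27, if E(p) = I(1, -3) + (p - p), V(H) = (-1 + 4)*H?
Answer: 144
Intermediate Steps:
I(B, a) = 3*B*a/2 (I(B, a) = -(-3*B)*a/2 = -(-3)*B*a/2 = 3*B*a/2)
V(H) = 3*H
E(p) = -9/2 (E(p) = (3/2)*1*(-3) + (p - p) = -9/2 + 0 = -9/2)
E(V(1))*(-38) - 27 = -9/2*(-38) - 27 = 171 - 27 = 144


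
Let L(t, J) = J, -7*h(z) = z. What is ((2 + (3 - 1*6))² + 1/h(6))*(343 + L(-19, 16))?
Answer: -359/6 ≈ -59.833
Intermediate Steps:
h(z) = -z/7
((2 + (3 - 1*6))² + 1/h(6))*(343 + L(-19, 16)) = ((2 + (3 - 1*6))² + 1/(-⅐*6))*(343 + 16) = ((2 + (3 - 6))² + 1/(-6/7))*359 = ((2 - 3)² - 7/6)*359 = ((-1)² - 7/6)*359 = (1 - 7/6)*359 = -⅙*359 = -359/6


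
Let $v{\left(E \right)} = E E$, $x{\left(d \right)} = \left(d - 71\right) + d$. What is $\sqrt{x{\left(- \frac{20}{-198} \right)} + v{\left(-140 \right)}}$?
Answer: $\frac{\sqrt{21267301}}{33} \approx 139.75$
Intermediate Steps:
$x{\left(d \right)} = -71 + 2 d$ ($x{\left(d \right)} = \left(-71 + d\right) + d = -71 + 2 d$)
$v{\left(E \right)} = E^{2}$
$\sqrt{x{\left(- \frac{20}{-198} \right)} + v{\left(-140 \right)}} = \sqrt{\left(-71 + 2 \left(- \frac{20}{-198}\right)\right) + \left(-140\right)^{2}} = \sqrt{\left(-71 + 2 \left(\left(-20\right) \left(- \frac{1}{198}\right)\right)\right) + 19600} = \sqrt{\left(-71 + 2 \cdot \frac{10}{99}\right) + 19600} = \sqrt{\left(-71 + \frac{20}{99}\right) + 19600} = \sqrt{- \frac{7009}{99} + 19600} = \sqrt{\frac{1933391}{99}} = \frac{\sqrt{21267301}}{33}$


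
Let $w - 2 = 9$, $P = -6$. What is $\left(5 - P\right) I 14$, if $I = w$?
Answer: $1694$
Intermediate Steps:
$w = 11$ ($w = 2 + 9 = 11$)
$I = 11$
$\left(5 - P\right) I 14 = \left(5 - -6\right) 11 \cdot 14 = \left(5 + 6\right) 11 \cdot 14 = 11 \cdot 11 \cdot 14 = 121 \cdot 14 = 1694$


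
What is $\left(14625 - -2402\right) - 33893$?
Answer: $-16866$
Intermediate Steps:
$\left(14625 - -2402\right) - 33893 = \left(14625 + 2402\right) - 33893 = 17027 - 33893 = -16866$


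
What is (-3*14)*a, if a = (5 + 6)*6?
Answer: -2772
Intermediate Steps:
a = 66 (a = 11*6 = 66)
(-3*14)*a = -3*14*66 = -42*66 = -2772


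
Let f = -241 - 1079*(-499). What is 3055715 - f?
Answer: 2517535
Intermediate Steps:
f = 538180 (f = -241 + 538421 = 538180)
3055715 - f = 3055715 - 1*538180 = 3055715 - 538180 = 2517535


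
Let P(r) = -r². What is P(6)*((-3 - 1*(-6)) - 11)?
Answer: 288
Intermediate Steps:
P(6)*((-3 - 1*(-6)) - 11) = (-1*6²)*((-3 - 1*(-6)) - 11) = (-1*36)*((-3 + 6) - 11) = -36*(3 - 11) = -36*(-8) = 288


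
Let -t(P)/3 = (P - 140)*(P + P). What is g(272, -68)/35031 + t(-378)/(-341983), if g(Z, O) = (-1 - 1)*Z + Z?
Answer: 41062240168/11980006473 ≈ 3.4276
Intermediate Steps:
t(P) = -6*P*(-140 + P) (t(P) = -3*(P - 140)*(P + P) = -3*(-140 + P)*2*P = -6*P*(-140 + P))
g(Z, O) = -Z (g(Z, O) = -2*Z + Z = -Z)
g(272, -68)/35031 + t(-378)/(-341983) = -1*272/35031 + (6*(-378)*(140 - 1*(-378)))/(-341983) = -272*1/35031 + (6*(-378)*(140 + 378))*(-1/341983) = -272/35031 + (6*(-378)*518)*(-1/341983) = -272/35031 - 1174824*(-1/341983) = -272/35031 + 1174824/341983 = 41062240168/11980006473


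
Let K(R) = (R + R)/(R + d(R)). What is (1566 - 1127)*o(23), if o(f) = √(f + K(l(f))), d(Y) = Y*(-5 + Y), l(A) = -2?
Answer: 878*√51/3 ≈ 2090.1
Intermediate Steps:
K(R) = 2*R/(R + R*(-5 + R)) (K(R) = (R + R)/(R + R*(-5 + R)) = (2*R)/(R + R*(-5 + R)) = 2*R/(R + R*(-5 + R)))
o(f) = √(-⅓ + f) (o(f) = √(f + 2/(-4 - 2)) = √(f + 2/(-6)) = √(f + 2*(-⅙)) = √(f - ⅓) = √(-⅓ + f))
(1566 - 1127)*o(23) = (1566 - 1127)*(√(-3 + 9*23)/3) = 439*(√(-3 + 207)/3) = 439*(√204/3) = 439*((2*√51)/3) = 439*(2*√51/3) = 878*√51/3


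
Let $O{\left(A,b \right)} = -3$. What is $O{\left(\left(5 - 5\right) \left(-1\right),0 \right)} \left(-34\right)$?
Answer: $102$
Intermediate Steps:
$O{\left(\left(5 - 5\right) \left(-1\right),0 \right)} \left(-34\right) = \left(-3\right) \left(-34\right) = 102$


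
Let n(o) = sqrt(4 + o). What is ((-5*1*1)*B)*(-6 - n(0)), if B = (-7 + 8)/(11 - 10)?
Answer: 40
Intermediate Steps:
B = 1 (B = 1/1 = 1*1 = 1)
((-5*1*1)*B)*(-6 - n(0)) = ((-5*1*1)*1)*(-6 - sqrt(4 + 0)) = (-5*1*1)*(-6 - sqrt(4)) = (-5*1)*(-6 - 1*2) = -5*(-6 - 2) = -5*(-8) = 40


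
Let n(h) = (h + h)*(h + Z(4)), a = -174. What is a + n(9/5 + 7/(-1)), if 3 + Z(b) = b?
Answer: -3258/25 ≈ -130.32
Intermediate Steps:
Z(b) = -3 + b
n(h) = 2*h*(1 + h) (n(h) = (h + h)*(h + (-3 + 4)) = (2*h)*(h + 1) = (2*h)*(1 + h) = 2*h*(1 + h))
a + n(9/5 + 7/(-1)) = -174 + 2*(9/5 + 7/(-1))*(1 + (9/5 + 7/(-1))) = -174 + 2*(9*(⅕) + 7*(-1))*(1 + (9*(⅕) + 7*(-1))) = -174 + 2*(9/5 - 7)*(1 + (9/5 - 7)) = -174 + 2*(-26/5)*(1 - 26/5) = -174 + 2*(-26/5)*(-21/5) = -174 + 1092/25 = -3258/25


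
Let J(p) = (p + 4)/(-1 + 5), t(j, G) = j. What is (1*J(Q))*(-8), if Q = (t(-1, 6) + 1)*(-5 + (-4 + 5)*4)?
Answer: -8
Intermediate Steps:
Q = 0 (Q = (-1 + 1)*(-5 + (-4 + 5)*4) = 0*(-5 + 1*4) = 0*(-5 + 4) = 0*(-1) = 0)
J(p) = 1 + p/4 (J(p) = (4 + p)/4 = (4 + p)*(¼) = 1 + p/4)
(1*J(Q))*(-8) = (1*(1 + (¼)*0))*(-8) = (1*(1 + 0))*(-8) = (1*1)*(-8) = 1*(-8) = -8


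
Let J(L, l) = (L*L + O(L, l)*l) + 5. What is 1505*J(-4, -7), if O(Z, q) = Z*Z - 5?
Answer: -84280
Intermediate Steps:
O(Z, q) = -5 + Z² (O(Z, q) = Z² - 5 = -5 + Z²)
J(L, l) = 5 + L² + l*(-5 + L²) (J(L, l) = (L*L + (-5 + L²)*l) + 5 = (L² + l*(-5 + L²)) + 5 = 5 + L² + l*(-5 + L²))
1505*J(-4, -7) = 1505*(5 + (-4)² - 7*(-5 + (-4)²)) = 1505*(5 + 16 - 7*(-5 + 16)) = 1505*(5 + 16 - 7*11) = 1505*(5 + 16 - 77) = 1505*(-56) = -84280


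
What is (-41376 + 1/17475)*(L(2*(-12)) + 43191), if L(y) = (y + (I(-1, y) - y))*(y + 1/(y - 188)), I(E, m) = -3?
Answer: -2210533326679547/1234900 ≈ -1.7901e+9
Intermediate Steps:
L(y) = -3*y - 3/(-188 + y) (L(y) = (y + (-3 - y))*(y + 1/(y - 188)) = -3*(y + 1/(-188 + y)) = -3*y - 3/(-188 + y))
(-41376 + 1/17475)*(L(2*(-12)) + 43191) = (-41376 + 1/17475)*(3*(-1 - (2*(-12))**2 + 188*(2*(-12)))/(-188 + 2*(-12)) + 43191) = (-41376 + 1/17475)*(3*(-1 - 1*(-24)**2 + 188*(-24))/(-188 - 24) + 43191) = -723045599*(3*(-1 - 1*576 - 4512)/(-212) + 43191)/17475 = -723045599*(3*(-1/212)*(-1 - 576 - 4512) + 43191)/17475 = -723045599*(3*(-1/212)*(-5089) + 43191)/17475 = -723045599*(15267/212 + 43191)/17475 = -723045599/17475*9171759/212 = -2210533326679547/1234900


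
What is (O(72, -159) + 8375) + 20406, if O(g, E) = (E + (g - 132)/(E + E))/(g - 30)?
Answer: 64058089/2226 ≈ 28777.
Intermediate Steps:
O(g, E) = (E + (-132 + g)/(2*E))/(-30 + g) (O(g, E) = (E + (-132 + g)/((2*E)))/(-30 + g) = (E + (-132 + g)*(1/(2*E)))/(-30 + g) = (E + (-132 + g)/(2*E))/(-30 + g))
(O(72, -159) + 8375) + 20406 = ((-66 + (-159)**2 + (1/2)*72)/((-159)*(-30 + 72)) + 8375) + 20406 = (-1/159*(-66 + 25281 + 36)/42 + 8375) + 20406 = (-1/159*1/42*25251 + 8375) + 20406 = (-8417/2226 + 8375) + 20406 = 18634333/2226 + 20406 = 64058089/2226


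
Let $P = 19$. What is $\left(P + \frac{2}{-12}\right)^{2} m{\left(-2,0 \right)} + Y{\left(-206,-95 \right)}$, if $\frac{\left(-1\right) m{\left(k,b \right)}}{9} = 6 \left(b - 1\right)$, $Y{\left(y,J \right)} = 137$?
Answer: $\frac{38581}{2} \approx 19291.0$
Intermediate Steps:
$m{\left(k,b \right)} = 54 - 54 b$ ($m{\left(k,b \right)} = - 9 \cdot 6 \left(b - 1\right) = - 9 \cdot 6 \left(-1 + b\right) = - 9 \left(-6 + 6 b\right) = 54 - 54 b$)
$\left(P + \frac{2}{-12}\right)^{2} m{\left(-2,0 \right)} + Y{\left(-206,-95 \right)} = \left(19 + \frac{2}{-12}\right)^{2} \left(54 - 0\right) + 137 = \left(19 + 2 \left(- \frac{1}{12}\right)\right)^{2} \left(54 + 0\right) + 137 = \left(19 - \frac{1}{6}\right)^{2} \cdot 54 + 137 = \left(\frac{113}{6}\right)^{2} \cdot 54 + 137 = \frac{12769}{36} \cdot 54 + 137 = \frac{38307}{2} + 137 = \frac{38581}{2}$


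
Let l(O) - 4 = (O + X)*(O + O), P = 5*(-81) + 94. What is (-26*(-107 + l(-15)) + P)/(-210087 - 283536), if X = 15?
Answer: -263/54847 ≈ -0.0047952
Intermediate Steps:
P = -311 (P = -405 + 94 = -311)
l(O) = 4 + 2*O*(15 + O) (l(O) = 4 + (O + 15)*(O + O) = 4 + (15 + O)*(2*O) = 4 + 2*O*(15 + O))
(-26*(-107 + l(-15)) + P)/(-210087 - 283536) = (-26*(-107 + (4 + 2*(-15)² + 30*(-15))) - 311)/(-210087 - 283536) = (-26*(-107 + (4 + 2*225 - 450)) - 311)/(-493623) = (-26*(-107 + (4 + 450 - 450)) - 311)*(-1/493623) = (-26*(-107 + 4) - 311)*(-1/493623) = (-26*(-103) - 311)*(-1/493623) = (2678 - 311)*(-1/493623) = 2367*(-1/493623) = -263/54847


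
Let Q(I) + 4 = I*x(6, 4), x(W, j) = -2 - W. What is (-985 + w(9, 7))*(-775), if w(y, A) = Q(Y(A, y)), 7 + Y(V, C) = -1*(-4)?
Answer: 747875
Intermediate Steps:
Y(V, C) = -3 (Y(V, C) = -7 - 1*(-4) = -7 + 4 = -3)
Q(I) = -4 - 8*I (Q(I) = -4 + I*(-2 - 1*6) = -4 + I*(-2 - 6) = -4 + I*(-8) = -4 - 8*I)
w(y, A) = 20 (w(y, A) = -4 - 8*(-3) = -4 + 24 = 20)
(-985 + w(9, 7))*(-775) = (-985 + 20)*(-775) = -965*(-775) = 747875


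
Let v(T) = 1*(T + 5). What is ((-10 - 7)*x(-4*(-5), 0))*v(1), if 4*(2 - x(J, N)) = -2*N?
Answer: -204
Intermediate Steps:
v(T) = 5 + T (v(T) = 1*(5 + T) = 5 + T)
x(J, N) = 2 + N/2 (x(J, N) = 2 - (-1)*N/2 = 2 + N/2)
((-10 - 7)*x(-4*(-5), 0))*v(1) = ((-10 - 7)*(2 + (½)*0))*(5 + 1) = -17*(2 + 0)*6 = -17*2*6 = -34*6 = -204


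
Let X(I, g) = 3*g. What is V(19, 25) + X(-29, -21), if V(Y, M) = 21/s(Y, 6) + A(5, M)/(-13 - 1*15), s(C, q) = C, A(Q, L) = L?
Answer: -33403/532 ≈ -62.788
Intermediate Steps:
V(Y, M) = 21/Y - M/28 (V(Y, M) = 21/Y + M/(-13 - 1*15) = 21/Y + M/(-13 - 15) = 21/Y + M/(-28) = 21/Y + M*(-1/28) = 21/Y - M/28)
V(19, 25) + X(-29, -21) = (21/19 - 1/28*25) + 3*(-21) = (21*(1/19) - 25/28) - 63 = (21/19 - 25/28) - 63 = 113/532 - 63 = -33403/532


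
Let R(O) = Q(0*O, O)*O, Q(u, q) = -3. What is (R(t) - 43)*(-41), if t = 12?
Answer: 3239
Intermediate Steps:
R(O) = -3*O
(R(t) - 43)*(-41) = (-3*12 - 43)*(-41) = (-36 - 43)*(-41) = -79*(-41) = 3239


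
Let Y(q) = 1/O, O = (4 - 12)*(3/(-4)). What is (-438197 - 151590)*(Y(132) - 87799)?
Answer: 310695663091/6 ≈ 5.1783e+10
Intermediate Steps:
O = 6 (O = -24*(-1)/4 = -8*(-¾) = 6)
Y(q) = ⅙ (Y(q) = 1/6 = ⅙)
(-438197 - 151590)*(Y(132) - 87799) = (-438197 - 151590)*(⅙ - 87799) = -589787*(-526793/6) = 310695663091/6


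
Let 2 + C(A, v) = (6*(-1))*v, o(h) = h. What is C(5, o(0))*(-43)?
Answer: 86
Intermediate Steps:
C(A, v) = -2 - 6*v (C(A, v) = -2 + (6*(-1))*v = -2 - 6*v)
C(5, o(0))*(-43) = (-2 - 6*0)*(-43) = (-2 + 0)*(-43) = -2*(-43) = 86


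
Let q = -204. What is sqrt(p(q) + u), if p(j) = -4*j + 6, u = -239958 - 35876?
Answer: 2*I*sqrt(68753) ≈ 524.42*I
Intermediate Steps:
u = -275834
p(j) = 6 - 4*j
sqrt(p(q) + u) = sqrt((6 - 4*(-204)) - 275834) = sqrt((6 + 816) - 275834) = sqrt(822 - 275834) = sqrt(-275012) = 2*I*sqrt(68753)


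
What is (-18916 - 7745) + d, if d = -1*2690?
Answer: -29351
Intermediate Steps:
d = -2690
(-18916 - 7745) + d = (-18916 - 7745) - 2690 = -26661 - 2690 = -29351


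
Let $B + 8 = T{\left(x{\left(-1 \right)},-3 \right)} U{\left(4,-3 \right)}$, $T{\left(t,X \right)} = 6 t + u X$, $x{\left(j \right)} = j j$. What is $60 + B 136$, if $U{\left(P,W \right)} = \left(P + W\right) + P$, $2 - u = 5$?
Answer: $9172$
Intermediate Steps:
$u = -3$ ($u = 2 - 5 = -3$)
$x{\left(j \right)} = j^{2}$
$T{\left(t,X \right)} = - 3 X + 6 t$ ($T{\left(t,X \right)} = 6 t - 3 X = - 3 X + 6 t$)
$U{\left(P,W \right)} = W + 2 P$
$B = 67$ ($B = -8 + \left(\left(-3\right) \left(-3\right) + 6 \left(-1\right)^{2}\right) \left(-3 + 2 \cdot 4\right) = -8 + \left(9 + 6 \cdot 1\right) \left(-3 + 8\right) = -8 + \left(9 + 6\right) 5 = -8 + 15 \cdot 5 = -8 + 75 = 67$)
$60 + B 136 = 60 + 67 \cdot 136 = 60 + 9112 = 9172$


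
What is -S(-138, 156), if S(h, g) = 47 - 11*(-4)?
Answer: -91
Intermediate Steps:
S(h, g) = 91 (S(h, g) = 47 + 44 = 91)
-S(-138, 156) = -1*91 = -91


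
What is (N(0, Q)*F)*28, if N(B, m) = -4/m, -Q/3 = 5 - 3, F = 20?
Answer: 1120/3 ≈ 373.33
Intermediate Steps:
Q = -6 (Q = -3*(5 - 3) = -3*2 = -6)
(N(0, Q)*F)*28 = (-4/(-6)*20)*28 = (-4*(-⅙)*20)*28 = ((⅔)*20)*28 = (40/3)*28 = 1120/3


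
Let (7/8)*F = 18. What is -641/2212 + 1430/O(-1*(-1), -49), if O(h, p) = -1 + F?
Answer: 22054303/303044 ≈ 72.776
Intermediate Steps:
F = 144/7 (F = (8/7)*18 = 144/7 ≈ 20.571)
O(h, p) = 137/7 (O(h, p) = -1 + 144/7 = 137/7)
-641/2212 + 1430/O(-1*(-1), -49) = -641/2212 + 1430/(137/7) = -641*1/2212 + 1430*(7/137) = -641/2212 + 10010/137 = 22054303/303044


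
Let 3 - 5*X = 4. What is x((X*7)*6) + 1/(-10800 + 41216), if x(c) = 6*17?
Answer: 3102433/30416 ≈ 102.00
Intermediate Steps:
X = -1/5 (X = 3/5 - 1/5*4 = 3/5 - 4/5 = -1/5 ≈ -0.20000)
x(c) = 102
x((X*7)*6) + 1/(-10800 + 41216) = 102 + 1/(-10800 + 41216) = 102 + 1/30416 = 3102433/30416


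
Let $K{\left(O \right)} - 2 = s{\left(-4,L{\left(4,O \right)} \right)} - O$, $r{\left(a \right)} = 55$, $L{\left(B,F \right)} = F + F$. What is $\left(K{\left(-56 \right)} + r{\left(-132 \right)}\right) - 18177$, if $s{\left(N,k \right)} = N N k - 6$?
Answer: $-19862$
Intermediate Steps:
$L{\left(B,F \right)} = 2 F$
$s{\left(N,k \right)} = -6 + k N^{2}$ ($s{\left(N,k \right)} = N^{2} k - 6 = k N^{2} - 6 = -6 + k N^{2}$)
$K{\left(O \right)} = -4 + 31 O$ ($K{\left(O \right)} = 2 - \left(6 + O - 2 O \left(-4\right)^{2}\right) = 2 - \left(6 + O - 2 O 16\right) = 2 + \left(\left(-6 + 32 O\right) - O\right) = 2 + \left(-6 + 31 O\right) = -4 + 31 O$)
$\left(K{\left(-56 \right)} + r{\left(-132 \right)}\right) - 18177 = \left(\left(-4 + 31 \left(-56\right)\right) + 55\right) - 18177 = \left(\left(-4 - 1736\right) + 55\right) - 18177 = \left(-1740 + 55\right) - 18177 = -1685 - 18177 = -19862$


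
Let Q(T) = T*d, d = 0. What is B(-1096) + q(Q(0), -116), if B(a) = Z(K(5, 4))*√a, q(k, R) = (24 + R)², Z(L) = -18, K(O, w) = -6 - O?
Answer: 8464 - 36*I*√274 ≈ 8464.0 - 595.91*I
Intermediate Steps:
Q(T) = 0 (Q(T) = T*0 = 0)
B(a) = -18*√a
B(-1096) + q(Q(0), -116) = -36*I*√274 + (24 - 116)² = -36*I*√274 + (-92)² = -36*I*√274 + 8464 = 8464 - 36*I*√274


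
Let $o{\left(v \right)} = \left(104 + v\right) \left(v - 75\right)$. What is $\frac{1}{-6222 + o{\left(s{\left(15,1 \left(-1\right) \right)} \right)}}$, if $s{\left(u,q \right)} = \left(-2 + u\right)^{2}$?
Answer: $\frac{1}{19440} \approx 5.144 \cdot 10^{-5}$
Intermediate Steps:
$o{\left(v \right)} = \left(-75 + v\right) \left(104 + v\right)$ ($o{\left(v \right)} = \left(104 + v\right) \left(-75 + v\right) = \left(-75 + v\right) \left(104 + v\right)$)
$\frac{1}{-6222 + o{\left(s{\left(15,1 \left(-1\right) \right)} \right)}} = \frac{1}{-6222 + \left(-7800 + \left(\left(-2 + 15\right)^{2}\right)^{2} + 29 \left(-2 + 15\right)^{2}\right)} = \frac{1}{-6222 + \left(-7800 + \left(13^{2}\right)^{2} + 29 \cdot 13^{2}\right)} = \frac{1}{-6222 + \left(-7800 + 169^{2} + 29 \cdot 169\right)} = \frac{1}{-6222 + \left(-7800 + 28561 + 4901\right)} = \frac{1}{-6222 + 25662} = \frac{1}{19440}$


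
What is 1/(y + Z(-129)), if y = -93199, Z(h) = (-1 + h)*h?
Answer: -1/76429 ≈ -1.3084e-5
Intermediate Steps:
Z(h) = h*(-1 + h)
1/(y + Z(-129)) = 1/(-93199 - 129*(-1 - 129)) = 1/(-93199 - 129*(-130)) = 1/(-93199 + 16770) = 1/(-76429) = -1/76429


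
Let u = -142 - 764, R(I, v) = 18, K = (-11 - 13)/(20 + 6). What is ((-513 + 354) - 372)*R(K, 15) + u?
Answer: -10464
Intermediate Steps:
K = -12/13 (K = -24/26 = -24*1/26 = -12/13 ≈ -0.92308)
u = -906
((-513 + 354) - 372)*R(K, 15) + u = ((-513 + 354) - 372)*18 - 906 = (-159 - 372)*18 - 906 = -531*18 - 906 = -9558 - 906 = -10464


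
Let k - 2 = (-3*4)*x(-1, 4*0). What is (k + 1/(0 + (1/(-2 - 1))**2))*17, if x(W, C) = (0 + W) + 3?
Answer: -221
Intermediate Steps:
x(W, C) = 3 + W (x(W, C) = W + 3 = 3 + W)
k = -22 (k = 2 + (-3*4)*(3 - 1) = 2 - 12*2 = 2 - 24 = -22)
(k + 1/(0 + (1/(-2 - 1))**2))*17 = (-22 + 1/(0 + (1/(-2 - 1))**2))*17 = (-22 + 1/(0 + (1/(-3))**2))*17 = (-22 + 1/(0 + (-1/3)**2))*17 = (-22 + 1/(0 + 1/9))*17 = (-22 + 1/(1/9))*17 = (-22 + 9)*17 = -13*17 = -221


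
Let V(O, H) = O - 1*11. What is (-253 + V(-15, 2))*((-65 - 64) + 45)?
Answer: 23436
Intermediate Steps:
V(O, H) = -11 + O (V(O, H) = O - 11 = -11 + O)
(-253 + V(-15, 2))*((-65 - 64) + 45) = (-253 + (-11 - 15))*((-65 - 64) + 45) = (-253 - 26)*(-129 + 45) = -279*(-84) = 23436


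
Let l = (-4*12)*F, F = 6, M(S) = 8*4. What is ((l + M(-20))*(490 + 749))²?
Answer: 100605689856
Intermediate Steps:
M(S) = 32
l = -288 (l = -4*12*6 = -48*6 = -288)
((l + M(-20))*(490 + 749))² = ((-288 + 32)*(490 + 749))² = (-256*1239)² = (-317184)² = 100605689856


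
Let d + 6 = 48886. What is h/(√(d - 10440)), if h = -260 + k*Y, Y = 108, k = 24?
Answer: 583*√10/155 ≈ 11.894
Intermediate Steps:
d = 48880 (d = -6 + 48886 = 48880)
h = 2332 (h = -260 + 24*108 = -260 + 2592 = 2332)
h/(√(d - 10440)) = 2332/(√(48880 - 10440)) = 2332/(√38440) = 2332/((62*√10)) = 2332*(√10/620) = 583*√10/155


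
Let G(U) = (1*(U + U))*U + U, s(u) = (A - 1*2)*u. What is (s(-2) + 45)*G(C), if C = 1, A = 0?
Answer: 147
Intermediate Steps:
s(u) = -2*u (s(u) = (0 - 1*2)*u = (0 - 2)*u = -2*u)
G(U) = U + 2*U² (G(U) = (1*(2*U))*U + U = (2*U)*U + U = 2*U² + U = U + 2*U²)
(s(-2) + 45)*G(C) = (-2*(-2) + 45)*(1*(1 + 2*1)) = (4 + 45)*(1*(1 + 2)) = 49*(1*3) = 49*3 = 147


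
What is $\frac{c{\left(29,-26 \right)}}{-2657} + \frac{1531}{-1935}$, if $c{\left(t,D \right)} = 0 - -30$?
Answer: $- \frac{4125917}{5141295} \approx -0.80251$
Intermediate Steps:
$c{\left(t,D \right)} = 30$ ($c{\left(t,D \right)} = 0 + 30 = 30$)
$\frac{c{\left(29,-26 \right)}}{-2657} + \frac{1531}{-1935} = \frac{30}{-2657} + \frac{1531}{-1935} = 30 \left(- \frac{1}{2657}\right) + 1531 \left(- \frac{1}{1935}\right) = - \frac{30}{2657} - \frac{1531}{1935} = - \frac{4125917}{5141295}$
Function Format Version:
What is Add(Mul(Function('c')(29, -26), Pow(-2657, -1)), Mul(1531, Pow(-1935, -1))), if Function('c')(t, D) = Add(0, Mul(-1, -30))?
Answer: Rational(-4125917, 5141295) ≈ -0.80251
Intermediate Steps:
Function('c')(t, D) = 30 (Function('c')(t, D) = Add(0, 30) = 30)
Add(Mul(Function('c')(29, -26), Pow(-2657, -1)), Mul(1531, Pow(-1935, -1))) = Add(Mul(30, Pow(-2657, -1)), Mul(1531, Pow(-1935, -1))) = Add(Mul(30, Rational(-1, 2657)), Mul(1531, Rational(-1, 1935))) = Add(Rational(-30, 2657), Rational(-1531, 1935)) = Rational(-4125917, 5141295)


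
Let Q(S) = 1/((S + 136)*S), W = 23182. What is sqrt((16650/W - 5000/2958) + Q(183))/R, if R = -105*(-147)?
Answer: 4*I*sqrt(99248104935321617)/19727666813085 ≈ 6.3877e-5*I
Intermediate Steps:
R = 15435
Q(S) = 1/(S*(136 + S)) (Q(S) = 1/((136 + S)*S) = 1/(S*(136 + S)))
sqrt((16650/W - 5000/2958) + Q(183))/R = sqrt((16650/23182 - 5000/2958) + 1/(183*(136 + 183)))/15435 = sqrt((16650*(1/23182) - 5000*1/2958) + (1/183)/319)*(1/15435) = sqrt((8325/11591 - 2500/1479) + (1/183)*(1/319))*(1/15435) = sqrt(-16664825/17143089 + 1/58377)*(1/15435) = sqrt(-3727300176/3834337573)*(1/15435) = (12*I*sqrt(99248104935321617)/3834337573)*(1/15435) = 4*I*sqrt(99248104935321617)/19727666813085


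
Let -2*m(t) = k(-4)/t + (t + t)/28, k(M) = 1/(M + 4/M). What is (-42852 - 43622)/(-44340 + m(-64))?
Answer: 387403520/198632967 ≈ 1.9503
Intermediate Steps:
m(t) = -t/28 + 1/(10*t) (m(t) = -((-4/(4 + (-4)**2))/t + (t + t)/28)/2 = -((-4/(4 + 16))/t + (2*t)*(1/28))/2 = -((-4/20)/t + t/14)/2 = -((-4*1/20)/t + t/14)/2 = -(-1/(5*t) + t/14)/2 = -t/28 + 1/(10*t))
(-42852 - 43622)/(-44340 + m(-64)) = (-42852 - 43622)/(-44340 + (-1/28*(-64) + (1/10)/(-64))) = -86474/(-44340 + (16/7 + (1/10)*(-1/64))) = -86474/(-44340 + (16/7 - 1/640)) = -86474/(-44340 + 10233/4480) = -86474/(-198632967/4480) = -86474*(-4480/198632967) = 387403520/198632967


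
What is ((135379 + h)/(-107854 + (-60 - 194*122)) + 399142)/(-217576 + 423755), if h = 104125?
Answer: 26259831570/13564722589 ≈ 1.9359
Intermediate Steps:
((135379 + h)/(-107854 + (-60 - 194*122)) + 399142)/(-217576 + 423755) = ((135379 + 104125)/(-107854 + (-60 - 194*122)) + 399142)/(-217576 + 423755) = (239504/(-107854 + (-60 - 23668)) + 399142)/206179 = (239504/(-107854 - 23728) + 399142)*(1/206179) = (239504/(-131582) + 399142)*(1/206179) = (239504*(-1/131582) + 399142)*(1/206179) = (-119752/65791 + 399142)*(1/206179) = (26259831570/65791)*(1/206179) = 26259831570/13564722589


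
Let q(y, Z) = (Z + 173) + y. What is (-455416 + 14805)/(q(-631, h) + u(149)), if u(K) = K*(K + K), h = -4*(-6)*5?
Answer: -440611/44064 ≈ -9.9993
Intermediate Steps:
h = 120 (h = 24*5 = 120)
u(K) = 2*K**2 (u(K) = K*(2*K) = 2*K**2)
q(y, Z) = 173 + Z + y (q(y, Z) = (173 + Z) + y = 173 + Z + y)
(-455416 + 14805)/(q(-631, h) + u(149)) = (-455416 + 14805)/((173 + 120 - 631) + 2*149**2) = -440611/(-338 + 2*22201) = -440611/(-338 + 44402) = -440611/44064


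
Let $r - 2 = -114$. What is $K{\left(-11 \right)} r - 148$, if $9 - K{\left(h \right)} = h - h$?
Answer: $-1156$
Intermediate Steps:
$K{\left(h \right)} = 9$ ($K{\left(h \right)} = 9 - \left(h - h\right) = 9 - 0 = 9 + 0 = 9$)
$r = -112$ ($r = 2 - 114 = -112$)
$K{\left(-11 \right)} r - 148 = 9 \left(-112\right) - 148 = -1008 - 148 = -1156$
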